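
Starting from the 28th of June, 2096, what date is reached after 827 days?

+365 (one year) → Jun 28, 2097 (462 left).
+365 (one year) → Jun 28, 2098 (97 left).
Jun has 30 days: +3 → Jul 1, 2098 (94 left).
Jul has 31 days: +31 → Aug 1, 2098 (63 left).
Aug has 31 days: +31 → Sep 1, 2098 (32 left).
Sep has 30 days: +30 → Oct 1, 2098 (2 left).
+2 → Oct 3, 2098.

October 3, 2098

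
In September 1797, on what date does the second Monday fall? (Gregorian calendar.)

September 1, 1797 is a Friday.
The first Monday is therefore September 4 (3 days later).
The second Monday is 4 + 1×7 = September 11.

September 11, 1797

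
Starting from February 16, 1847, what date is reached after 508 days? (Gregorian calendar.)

+365 (one year) → Feb 16, 1848 (143 left).
Feb has 29 days: +14 → Mar 1, 1848 (129 left).
Mar has 31 days: +31 → Apr 1, 1848 (98 left).
Apr has 30 days: +30 → May 1, 1848 (68 left).
May has 31 days: +31 → Jun 1, 1848 (37 left).
Jun has 30 days: +30 → Jul 1, 1848 (7 left).
+7 → Jul 8, 1848.

July 8, 1848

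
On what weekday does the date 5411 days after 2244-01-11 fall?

First find the weekday of Jan 11, 2244. Doomsday rule: the anchor day for the 2200s is Friday. For year 44: 44÷12 = 3 r 8, and 8÷4 = 2, so 3+8+2 = 13.
Friday + 13 ≡ Thursday — that's 2244's doomsday.
In January the doomsday date is Jan 4 (2244 is a leap year (divisible by 4)).
Jan 11 is 7 days after Jan 4; 7 mod 7 = 0, so Thursday + 0 = Thursday.
5411 mod 7 = 0, so 5411 days after a Thursday is Thursday + 0 = Thursday.

Thursday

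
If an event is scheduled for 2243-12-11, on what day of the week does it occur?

Monday

Doomsday rule: the anchor day for the 2200s is Friday. For year 43: 43÷12 = 3 r 7, and 7÷4 = 1, so 3+7+1 = 11.
Friday + 11 ≡ Tuesday — that's 2243's doomsday.
In December the doomsday date is Dec 12.
Dec 11 is 1 day before Dec 12; 1 mod 7 = 1, so Tuesday − 1 = Monday.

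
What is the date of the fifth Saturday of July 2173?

July 31, 2173

July 1, 2173 is a Thursday.
The first Saturday is therefore July 3 (2 days later).
The fifth Saturday is 3 + 4×7 = July 31.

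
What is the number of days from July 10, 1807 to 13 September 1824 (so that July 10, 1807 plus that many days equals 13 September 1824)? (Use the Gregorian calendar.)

Jul 10, 1807 → Jul 10, 1808: 366 days (Feb 29, 1808 is in that span).
Jul 10, 1808 → Jul 10, 1809: 365 days.
Jul 10, 1809 → Jul 10, 1810: 365 days.
Jul 10, 1810 → Jul 10, 1811: 365 days.
Jul 10, 1811 → Jul 10, 1812: 366 days (Feb 29, 1812 is in that span).
Jul 10, 1812 → Jul 10, 1813: 365 days.
Jul 10, 1813 → Jul 10, 1814: 365 days.
Jul 10, 1814 → Jul 10, 1815: 365 days.
Jul 10, 1815 → Jul 10, 1816: 366 days (Feb 29, 1816 is in that span).
Jul 10, 1816 → Jul 10, 1817: 365 days.
Jul 10, 1817 → Jul 10, 1818: 365 days.
Jul 10, 1818 → Jul 10, 1819: 365 days.
Jul 10, 1819 → Jul 10, 1820: 366 days (Feb 29, 1820 is in that span).
Jul 10, 1820 → Jul 10, 1821: 365 days.
Jul 10, 1821 → Jul 10, 1822: 365 days.
Jul 10, 1822 → Jul 10, 1823: 365 days.
Jul 10, 1823 → Jul 10, 1824: 366 days (Feb 29, 1824 is in that span).
Jul 10, 1824 → Aug 10, 1824: 31 days (July has 31).
Aug 10, 1824 → Sep 10, 1824: 31 days (August has 31).
Sep 10, 1824 → Sep 13, 1824: 3 days.
Total: 6275 days.

6275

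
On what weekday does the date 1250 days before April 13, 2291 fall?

Thursday

Apr 13, 2291 is a Monday.
1250 mod 7 = 4, so 1250 days before a Monday is Monday − 4 = Thursday.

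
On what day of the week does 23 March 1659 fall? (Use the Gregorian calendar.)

Sunday

Doomsday rule: the anchor day for the 1600s is Tuesday. For year 59: 59÷12 = 4 r 11, and 11÷4 = 2, so 4+11+2 = 17.
Tuesday + 17 ≡ Friday — that's 1659's doomsday.
In March the doomsday date is Mar 14.
Mar 23 is 9 days after Mar 14; 9 mod 7 = 2, so Friday + 2 = Sunday.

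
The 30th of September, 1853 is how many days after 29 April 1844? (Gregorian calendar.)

Apr 29, 1844 → Apr 29, 1845: 365 days.
Apr 29, 1845 → Apr 29, 1846: 365 days.
Apr 29, 1846 → Apr 29, 1847: 365 days.
Apr 29, 1847 → Apr 29, 1848: 366 days (Feb 29, 1848 is in that span).
Apr 29, 1848 → Apr 29, 1849: 365 days.
Apr 29, 1849 → Apr 29, 1850: 365 days.
Apr 29, 1850 → Apr 29, 1851: 365 days.
Apr 29, 1851 → Apr 29, 1852: 366 days (Feb 29, 1852 is in that span).
Apr 29, 1852 → Apr 29, 1853: 365 days.
Apr 29, 1853 → May 29, 1853: 30 days (April has 30).
May 29, 1853 → Jun 29, 1853: 31 days (May has 31).
Jun 29, 1853 → Jul 29, 1853: 30 days (June has 30).
Jul 29, 1853 → Aug 29, 1853: 31 days (July has 31).
Aug 29, 1853 → Sep 29, 1853: 31 days (August has 31).
Sep 29, 1853 → Sep 30, 1853: 1 days.
Total: 3441 days.

3441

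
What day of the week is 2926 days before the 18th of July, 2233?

First find the weekday of Jul 18, 2233. Doomsday rule: the anchor day for the 2200s is Friday. For year 33: 33÷12 = 2 r 9, and 9÷4 = 2, so 2+9+2 = 13.
Friday + 13 ≡ Thursday — that's 2233's doomsday.
In July the doomsday date is Jul 11.
Jul 18 is 7 days after Jul 11; 7 mod 7 = 0, so Thursday + 0 = Thursday.
2926 mod 7 = 0, so 2926 days before a Thursday is Thursday − 0 = Thursday.

Thursday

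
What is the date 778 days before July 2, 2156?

May 16, 2154

−366 (one year; includes Feb 29, 2156) → Jul 2, 2155 (412 left).
−365 (one year) → Jul 2, 2154 (47 left).
−2 → Jun 30, 2154 (end of Jun, 30 days; 45 left).
−30 → May 31, 2154 (end of May, 31 days; 15 left).
−15 → May 16, 2154.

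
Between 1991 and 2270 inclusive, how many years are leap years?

Multiples of 4 in [1991,2270]: 70.
Of those, multiples of 100: 3 (not leap unless ÷400).
Multiples of 400: 1.
Leap years = 70 − 3 + 1 = 68.

68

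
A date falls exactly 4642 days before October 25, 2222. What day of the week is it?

Thursday

Oct 25, 2222 is a Friday.
4642 mod 7 = 1, so 4642 days before a Friday is Friday − 1 = Thursday.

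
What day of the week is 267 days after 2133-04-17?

First find the weekday of Apr 17, 2133. Doomsday rule: the anchor day for the 2100s is Sunday. For year 33: 33÷12 = 2 r 9, and 9÷4 = 2, so 2+9+2 = 13.
Sunday + 13 ≡ Saturday — that's 2133's doomsday.
In April the doomsday date is Apr 4.
Apr 17 is 13 days after Apr 4; 13 mod 7 = 6, so Saturday + 6 = Friday.
267 mod 7 = 1, so 267 days after a Friday is Friday + 1 = Saturday.

Saturday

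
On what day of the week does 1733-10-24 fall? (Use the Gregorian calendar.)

Saturday

Doomsday rule: the anchor day for the 1700s is Sunday. For year 33: 33÷12 = 2 r 9, and 9÷4 = 2, so 2+9+2 = 13.
Sunday + 13 ≡ Saturday — that's 1733's doomsday.
In October the doomsday date is Oct 10.
Oct 24 is 14 days after Oct 10; 14 mod 7 = 0, so Saturday + 0 = Saturday.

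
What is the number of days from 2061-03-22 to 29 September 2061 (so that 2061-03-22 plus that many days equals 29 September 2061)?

Mar 22, 2061 → Apr 22, 2061: 31 days (March has 31).
Apr 22, 2061 → May 22, 2061: 30 days (April has 30).
May 22, 2061 → Jun 22, 2061: 31 days (May has 31).
Jun 22, 2061 → Jul 22, 2061: 30 days (June has 30).
Jul 22, 2061 → Aug 22, 2061: 31 days (July has 31).
Aug 22, 2061 → Sep 22, 2061: 31 days (August has 31).
Sep 22, 2061 → Sep 29, 2061: 7 days.
Total: 191 days.

191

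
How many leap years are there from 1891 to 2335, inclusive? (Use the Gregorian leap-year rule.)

Multiples of 4 in [1891,2335]: 111.
Of those, multiples of 100: 5 (not leap unless ÷400).
Multiples of 400: 1.
Leap years = 111 − 5 + 1 = 107.

107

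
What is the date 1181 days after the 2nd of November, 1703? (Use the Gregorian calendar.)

+366 (one year; includes Feb 29, 1704) → Nov 2, 1704 (815 left).
+365 (one year) → Nov 2, 1705 (450 left).
+365 (one year) → Nov 2, 1706 (85 left).
Nov has 30 days: +29 → Dec 1, 1706 (56 left).
Dec has 31 days: +31 → Jan 1, 1707 (25 left).
+25 → Jan 26, 1707.

January 26, 1707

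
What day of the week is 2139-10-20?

Tuesday

Doomsday rule: the anchor day for the 2100s is Sunday. For year 39: 39÷12 = 3 r 3, and 3÷4 = 0, so 3+3+0 = 6.
Sunday + 6 ≡ Saturday — that's 2139's doomsday.
In October the doomsday date is Oct 10.
Oct 20 is 10 days after Oct 10; 10 mod 7 = 3, so Saturday + 3 = Tuesday.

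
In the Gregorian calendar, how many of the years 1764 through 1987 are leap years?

54

Multiples of 4 in [1764,1987]: 56.
Of those, multiples of 100: 2 (not leap unless ÷400).
Multiples of 400: 0.
Leap years = 56 − 2 + 0 = 54.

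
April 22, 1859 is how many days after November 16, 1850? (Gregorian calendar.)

Nov 16, 1850 → Nov 16, 1851: 365 days.
Nov 16, 1851 → Nov 16, 1852: 366 days (Feb 29, 1852 is in that span).
Nov 16, 1852 → Nov 16, 1853: 365 days.
Nov 16, 1853 → Nov 16, 1854: 365 days.
Nov 16, 1854 → Nov 16, 1855: 365 days.
Nov 16, 1855 → Nov 16, 1856: 366 days (Feb 29, 1856 is in that span).
Nov 16, 1856 → Nov 16, 1857: 365 days.
Nov 16, 1857 → Nov 16, 1858: 365 days.
Nov 16, 1858 → Dec 16, 1858: 30 days (November has 30).
Dec 16, 1858 → Jan 16, 1859: 31 days (December has 31).
Jan 16, 1859 → Feb 16, 1859: 31 days (January has 31).
Feb 16, 1859 → Mar 16, 1859: 28 days (February has 28).
Mar 16, 1859 → Apr 16, 1859: 31 days (March has 31).
Apr 16, 1859 → Apr 22, 1859: 6 days.
Total: 3079 days.

3079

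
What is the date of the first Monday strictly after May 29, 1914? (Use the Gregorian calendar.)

June 1, 1914

May 29, 1914 is a Friday.
From Friday to the next Monday is 3 days.
May 29, 1914 + 3 = Jun 1, 1914.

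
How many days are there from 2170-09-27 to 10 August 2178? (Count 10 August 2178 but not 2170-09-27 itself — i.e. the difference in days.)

2874

Sep 27, 2170 → Sep 27, 2171: 365 days.
Sep 27, 2171 → Sep 27, 2172: 366 days (Feb 29, 2172 is in that span).
Sep 27, 2172 → Sep 27, 2173: 365 days.
Sep 27, 2173 → Sep 27, 2174: 365 days.
Sep 27, 2174 → Sep 27, 2175: 365 days.
Sep 27, 2175 → Sep 27, 2176: 366 days (Feb 29, 2176 is in that span).
Sep 27, 2176 → Sep 27, 2177: 365 days.
Sep 27, 2177 → Oct 27, 2177: 30 days (September has 30).
Oct 27, 2177 → Nov 27, 2177: 31 days (October has 31).
Nov 27, 2177 → Dec 27, 2177: 30 days (November has 30).
Dec 27, 2177 → Jan 27, 2178: 31 days (December has 31).
Jan 27, 2178 → Feb 27, 2178: 31 days (January has 31).
Feb 27, 2178 → Mar 27, 2178: 28 days (February has 28).
Mar 27, 2178 → Apr 27, 2178: 31 days (March has 31).
Apr 27, 2178 → May 27, 2178: 30 days (April has 30).
May 27, 2178 → Jun 27, 2178: 31 days (May has 31).
Jun 27, 2178 → Jul 27, 2178: 30 days (June has 30).
Jul 27, 2178 → Aug 10, 2178: 14 days.
Total: 2874 days.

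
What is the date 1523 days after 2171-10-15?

+366 (one year; includes Feb 29, 2172) → Oct 15, 2172 (1157 left).
+365 (one year) → Oct 15, 2173 (792 left).
+365 (one year) → Oct 15, 2174 (427 left).
+365 (one year) → Oct 15, 2175 (62 left).
Oct has 31 days: +17 → Nov 1, 2175 (45 left).
Nov has 30 days: +30 → Dec 1, 2175 (15 left).
+15 → Dec 16, 2175.

December 16, 2175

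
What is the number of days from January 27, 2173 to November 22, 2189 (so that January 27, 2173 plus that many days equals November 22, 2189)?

Jan 27, 2173 → Jan 27, 2174: 365 days.
Jan 27, 2174 → Jan 27, 2175: 365 days.
Jan 27, 2175 → Jan 27, 2176: 365 days.
Jan 27, 2176 → Jan 27, 2177: 366 days (Feb 29, 2176 is in that span).
Jan 27, 2177 → Jan 27, 2178: 365 days.
Jan 27, 2178 → Jan 27, 2179: 365 days.
Jan 27, 2179 → Jan 27, 2180: 365 days.
Jan 27, 2180 → Jan 27, 2181: 366 days (Feb 29, 2180 is in that span).
Jan 27, 2181 → Jan 27, 2182: 365 days.
Jan 27, 2182 → Jan 27, 2183: 365 days.
Jan 27, 2183 → Jan 27, 2184: 365 days.
Jan 27, 2184 → Jan 27, 2185: 366 days (Feb 29, 2184 is in that span).
Jan 27, 2185 → Jan 27, 2186: 365 days.
Jan 27, 2186 → Jan 27, 2187: 365 days.
Jan 27, 2187 → Jan 27, 2188: 365 days.
Jan 27, 2188 → Jan 27, 2189: 366 days (Feb 29, 2188 is in that span).
Jan 27, 2189 → Feb 27, 2189: 31 days (January has 31).
Feb 27, 2189 → Mar 27, 2189: 28 days (February has 28).
Mar 27, 2189 → Apr 27, 2189: 31 days (March has 31).
Apr 27, 2189 → May 27, 2189: 30 days (April has 30).
May 27, 2189 → Jun 27, 2189: 31 days (May has 31).
Jun 27, 2189 → Jul 27, 2189: 30 days (June has 30).
Jul 27, 2189 → Aug 27, 2189: 31 days (July has 31).
Aug 27, 2189 → Sep 27, 2189: 31 days (August has 31).
Sep 27, 2189 → Oct 27, 2189: 30 days (September has 30).
Oct 27, 2189 → Nov 22, 2189: 26 days.
Total: 6143 days.

6143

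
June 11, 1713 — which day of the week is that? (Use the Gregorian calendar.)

Doomsday rule: the anchor day for the 1700s is Sunday. For year 13: 13÷12 = 1 r 1, and 1÷4 = 0, so 1+1+0 = 2.
Sunday + 2 ≡ Tuesday — that's 1713's doomsday.
In June the doomsday date is Jun 6.
Jun 11 is 5 days after Jun 6; 5 mod 7 = 5, so Tuesday + 5 = Sunday.

Sunday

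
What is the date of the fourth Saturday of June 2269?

June 26, 2269

June 1, 2269 is a Tuesday.
The first Saturday is therefore June 5 (4 days later).
The fourth Saturday is 5 + 3×7 = June 26.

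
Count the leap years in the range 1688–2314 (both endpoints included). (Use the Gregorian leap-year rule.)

Multiples of 4 in [1688,2314]: 157.
Of those, multiples of 100: 7 (not leap unless ÷400).
Multiples of 400: 1.
Leap years = 157 − 7 + 1 = 151.

151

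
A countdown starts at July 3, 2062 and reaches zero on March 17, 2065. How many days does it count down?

988

Jul 3, 2062 → Jul 3, 2063: 365 days.
Jul 3, 2063 → Jul 3, 2064: 366 days (Feb 29, 2064 is in that span).
Jul 3, 2064 → Aug 3, 2064: 31 days (July has 31).
Aug 3, 2064 → Sep 3, 2064: 31 days (August has 31).
Sep 3, 2064 → Oct 3, 2064: 30 days (September has 30).
Oct 3, 2064 → Nov 3, 2064: 31 days (October has 31).
Nov 3, 2064 → Dec 3, 2064: 30 days (November has 30).
Dec 3, 2064 → Jan 3, 2065: 31 days (December has 31).
Jan 3, 2065 → Feb 3, 2065: 31 days (January has 31).
Feb 3, 2065 → Mar 3, 2065: 28 days (February has 28).
Mar 3, 2065 → Mar 17, 2065: 14 days.
Total: 988 days.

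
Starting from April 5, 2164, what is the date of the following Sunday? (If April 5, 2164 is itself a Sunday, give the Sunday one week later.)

April 8, 2164

Apr 5, 2164 is a Thursday.
From Thursday to the next Sunday is 3 days.
Apr 5, 2164 + 3 = Apr 8, 2164.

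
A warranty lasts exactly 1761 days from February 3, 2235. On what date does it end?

+365 (one year) → Feb 3, 2236 (1396 left).
+366 (one year; includes Feb 29, 2236) → Feb 3, 2237 (1030 left).
+365 (one year) → Feb 3, 2238 (665 left).
+365 (one year) → Feb 3, 2239 (300 left).
Feb has 28 days: +26 → Mar 1, 2239 (274 left).
Mar has 31 days: +31 → Apr 1, 2239 (243 left).
Apr has 30 days: +30 → May 1, 2239 (213 left).
May has 31 days: +31 → Jun 1, 2239 (182 left).
Jun has 30 days: +30 → Jul 1, 2239 (152 left).
Jul has 31 days: +31 → Aug 1, 2239 (121 left).
Aug has 31 days: +31 → Sep 1, 2239 (90 left).
Sep has 30 days: +30 → Oct 1, 2239 (60 left).
Oct has 31 days: +31 → Nov 1, 2239 (29 left).
+29 → Nov 30, 2239.

November 30, 2239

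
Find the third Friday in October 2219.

October 15, 2219

October 1, 2219 is a Friday.
The first Friday is therefore October 1 (same day).
The third Friday is 1 + 2×7 = October 15.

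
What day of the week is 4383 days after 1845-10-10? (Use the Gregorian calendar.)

First find the weekday of Oct 10, 1845. Doomsday rule: the anchor day for the 1800s is Friday. For year 45: 45÷12 = 3 r 9, and 9÷4 = 2, so 3+9+2 = 14.
Friday + 14 ≡ Friday — that's 1845's doomsday.
In October the doomsday date is Oct 10.
Oct 10 is the doomsday itself: Friday.
4383 mod 7 = 1, so 4383 days after a Friday is Friday + 1 = Saturday.

Saturday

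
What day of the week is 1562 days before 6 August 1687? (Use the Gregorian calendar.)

Tuesday

First find the weekday of Aug 6, 1687. Doomsday rule: the anchor day for the 1600s is Tuesday. For year 87: 87÷12 = 7 r 3, and 3÷4 = 0, so 7+3+0 = 10.
Tuesday + 10 ≡ Friday — that's 1687's doomsday.
In August the doomsday date is Aug 8.
Aug 6 is 2 days before Aug 8; 2 mod 7 = 2, so Friday − 2 = Wednesday.
1562 mod 7 = 1, so 1562 days before a Wednesday is Wednesday − 1 = Tuesday.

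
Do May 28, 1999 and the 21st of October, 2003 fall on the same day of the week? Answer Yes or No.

From May 28, 1999 to Oct 21, 2003 is 1607 days.
1607 mod 7 = 4, so they are different weekdays.
(May 28, 1999 is a Friday; Oct 21, 2003 is a Tuesday.)

No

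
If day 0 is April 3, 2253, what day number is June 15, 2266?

4821

Apr 3, 2253 → Apr 3, 2254: 365 days.
Apr 3, 2254 → Apr 3, 2255: 365 days.
Apr 3, 2255 → Apr 3, 2256: 366 days (Feb 29, 2256 is in that span).
Apr 3, 2256 → Apr 3, 2257: 365 days.
Apr 3, 2257 → Apr 3, 2258: 365 days.
Apr 3, 2258 → Apr 3, 2259: 365 days.
Apr 3, 2259 → Apr 3, 2260: 366 days (Feb 29, 2260 is in that span).
Apr 3, 2260 → Apr 3, 2261: 365 days.
Apr 3, 2261 → Apr 3, 2262: 365 days.
Apr 3, 2262 → Apr 3, 2263: 365 days.
Apr 3, 2263 → Apr 3, 2264: 366 days (Feb 29, 2264 is in that span).
Apr 3, 2264 → Apr 3, 2265: 365 days.
Apr 3, 2265 → Apr 3, 2266: 365 days.
Apr 3, 2266 → May 3, 2266: 30 days (April has 30).
May 3, 2266 → Jun 3, 2266: 31 days (May has 31).
Jun 3, 2266 → Jun 15, 2266: 12 days.
Total: 4821 days.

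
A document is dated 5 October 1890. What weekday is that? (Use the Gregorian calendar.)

Sunday

Doomsday rule: the anchor day for the 1800s is Friday. For year 90: 90÷12 = 7 r 6, and 6÷4 = 1, so 7+6+1 = 14.
Friday + 14 ≡ Friday — that's 1890's doomsday.
In October the doomsday date is Oct 10.
Oct 5 is 5 days before Oct 10; 5 mod 7 = 5, so Friday − 5 = Sunday.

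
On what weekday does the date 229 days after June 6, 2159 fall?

Monday

Jun 6, 2159 is a Wednesday.
229 mod 7 = 5, so 229 days after a Wednesday is Wednesday + 5 = Monday.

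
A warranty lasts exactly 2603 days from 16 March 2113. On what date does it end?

+365 (one year) → Mar 16, 2114 (2238 left).
+365 (one year) → Mar 16, 2115 (1873 left).
+366 (one year; includes Feb 29, 2116) → Mar 16, 2116 (1507 left).
+365 (one year) → Mar 16, 2117 (1142 left).
+365 (one year) → Mar 16, 2118 (777 left).
+365 (one year) → Mar 16, 2119 (412 left).
+366 (one year; includes Feb 29, 2120) → Mar 16, 2120 (46 left).
Mar has 31 days: +16 → Apr 1, 2120 (30 left).
Apr has 30 days: +30 → May 1, 2120 (0 left).

May 1, 2120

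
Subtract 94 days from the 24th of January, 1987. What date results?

October 22, 1986

−24 → Dec 31, 1986 (end of Dec, 31 days; 70 left).
−31 → Nov 30, 1986 (end of Nov, 30 days; 39 left).
−30 → Oct 31, 1986 (end of Oct, 31 days; 9 left).
−9 → Oct 22, 1986.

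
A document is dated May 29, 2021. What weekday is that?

Saturday

Doomsday rule: the anchor day for the 2000s is Tuesday. For year 21: 21÷12 = 1 r 9, and 9÷4 = 2, so 1+9+2 = 12.
Tuesday + 12 ≡ Sunday — that's 2021's doomsday.
In May the doomsday date is May 9.
May 29 is 20 days after May 9; 20 mod 7 = 6, so Sunday + 6 = Saturday.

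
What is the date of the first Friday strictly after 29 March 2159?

March 30, 2159

Mar 29, 2159 is a Thursday.
From Thursday to the next Friday is 1 day.
Mar 29, 2159 + 1 = Mar 30, 2159.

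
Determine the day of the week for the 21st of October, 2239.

Doomsday rule: the anchor day for the 2200s is Friday. For year 39: 39÷12 = 3 r 3, and 3÷4 = 0, so 3+3+0 = 6.
Friday + 6 ≡ Thursday — that's 2239's doomsday.
In October the doomsday date is Oct 10.
Oct 21 is 11 days after Oct 10; 11 mod 7 = 4, so Thursday + 4 = Monday.

Monday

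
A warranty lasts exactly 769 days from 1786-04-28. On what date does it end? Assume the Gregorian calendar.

June 5, 1788

+365 (one year) → Apr 28, 1787 (404 left).
+366 (one year; includes Feb 29, 1788) → Apr 28, 1788 (38 left).
Apr has 30 days: +3 → May 1, 1788 (35 left).
May has 31 days: +31 → Jun 1, 1788 (4 left).
+4 → Jun 5, 1788.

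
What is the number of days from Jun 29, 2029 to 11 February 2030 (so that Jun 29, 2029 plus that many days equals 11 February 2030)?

227

Jun 29, 2029 → Jul 29, 2029: 30 days (June has 30).
Jul 29, 2029 → Aug 29, 2029: 31 days (July has 31).
Aug 29, 2029 → Sep 29, 2029: 31 days (August has 31).
Sep 29, 2029 → Oct 29, 2029: 30 days (September has 30).
Oct 29, 2029 → Nov 29, 2029: 31 days (October has 31).
Nov 29, 2029 → Dec 29, 2029: 30 days (November has 30).
Dec 29, 2029 → Jan 29, 2030: 31 days (December has 31).
Jan 29, 2030 → Feb 11, 2030: 13 days.
Total: 227 days.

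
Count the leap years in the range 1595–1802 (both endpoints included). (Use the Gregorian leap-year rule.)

50

Multiples of 4 in [1595,1802]: 52.
Of those, multiples of 100: 3 (not leap unless ÷400).
Multiples of 400: 1.
Leap years = 52 − 3 + 1 = 50.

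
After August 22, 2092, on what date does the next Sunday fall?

August 24, 2092

Aug 22, 2092 is a Friday.
From Friday to the next Sunday is 2 days.
Aug 22, 2092 + 2 = Aug 24, 2092.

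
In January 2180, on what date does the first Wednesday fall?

January 5, 2180

January 1, 2180 is a Saturday.
The first Wednesday is therefore January 5 (4 days later).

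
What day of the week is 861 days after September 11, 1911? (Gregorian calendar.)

Monday

Sep 11, 1911 is a Monday.
861 mod 7 = 0, so 861 days after a Monday is Monday + 0 = Monday.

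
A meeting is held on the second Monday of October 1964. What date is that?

October 1, 1964 is a Thursday.
The first Monday is therefore October 5 (4 days later).
The second Monday is 5 + 1×7 = October 12.

October 12, 1964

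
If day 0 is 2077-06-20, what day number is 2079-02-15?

605

Jun 20, 2077 → Jun 20, 2078: 365 days.
Jun 20, 2078 → Jul 20, 2078: 30 days (June has 30).
Jul 20, 2078 → Aug 20, 2078: 31 days (July has 31).
Aug 20, 2078 → Sep 20, 2078: 31 days (August has 31).
Sep 20, 2078 → Oct 20, 2078: 30 days (September has 30).
Oct 20, 2078 → Nov 20, 2078: 31 days (October has 31).
Nov 20, 2078 → Dec 20, 2078: 30 days (November has 30).
Dec 20, 2078 → Jan 20, 2079: 31 days (December has 31).
Jan 20, 2079 → Feb 15, 2079: 26 days.
Total: 605 days.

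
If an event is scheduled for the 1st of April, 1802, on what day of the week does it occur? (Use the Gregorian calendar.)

January 1, 1802 is a Friday.
Jan 1, 1802 → Feb 1, 1802: 31 days (January has 31).
Feb 1, 1802 → Mar 1, 1802: 28 days (February has 28).
Mar 1, 1802 → Apr 1, 1802: 31 days.
Total: 90 days.
90 mod 7 = 6, so Friday + 6 = Thursday.

Thursday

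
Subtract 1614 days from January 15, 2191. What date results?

August 15, 2186

−365 (one year) → Jan 15, 2190 (1249 left).
−365 (one year) → Jan 15, 2189 (884 left).
−366 (one year; includes Feb 29, 2188) → Jan 15, 2188 (518 left).
−365 (one year) → Jan 15, 2187 (153 left).
−15 → Dec 31, 2186 (end of Dec, 31 days; 138 left).
−31 → Nov 30, 2186 (end of Nov, 30 days; 107 left).
−30 → Oct 31, 2186 (end of Oct, 31 days; 77 left).
−31 → Sep 30, 2186 (end of Sep, 30 days; 46 left).
−30 → Aug 31, 2186 (end of Aug, 31 days; 16 left).
−16 → Aug 15, 2186.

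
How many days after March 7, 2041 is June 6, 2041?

Mar 7, 2041 → Apr 7, 2041: 31 days (March has 31).
Apr 7, 2041 → May 7, 2041: 30 days (April has 30).
May 7, 2041 → Jun 6, 2041: 30 days.
Total: 91 days.

91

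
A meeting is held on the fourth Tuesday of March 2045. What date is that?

March 28, 2045

March 1, 2045 is a Wednesday.
The first Tuesday is therefore March 7 (6 days later).
The fourth Tuesday is 7 + 3×7 = March 28.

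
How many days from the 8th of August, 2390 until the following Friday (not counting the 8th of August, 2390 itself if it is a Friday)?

Aug 8, 2390 is a Wednesday.
From Wednesday to the next Friday is 2 days.

2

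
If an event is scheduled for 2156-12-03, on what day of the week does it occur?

Friday

Doomsday rule: the anchor day for the 2100s is Sunday. For year 56: 56÷12 = 4 r 8, and 8÷4 = 2, so 4+8+2 = 14.
Sunday + 14 ≡ Sunday — that's 2156's doomsday.
In December the doomsday date is Dec 12.
Dec 3 is 9 days before Dec 12; 9 mod 7 = 2, so Sunday − 2 = Friday.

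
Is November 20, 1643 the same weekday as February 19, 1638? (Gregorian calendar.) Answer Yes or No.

From Feb 19, 1638 to Nov 20, 1643 is 2100 days.
2100 mod 7 = 0, so they are the same weekday.
(Feb 19, 1638 is a Friday; Nov 20, 1643 is a Friday.)

Yes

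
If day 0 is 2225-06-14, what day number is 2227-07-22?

Jun 14, 2225 → Jun 14, 2226: 365 days.
Jun 14, 2226 → Jun 14, 2227: 365 days.
Jun 14, 2227 → Jul 14, 2227: 30 days (June has 30).
Jul 14, 2227 → Jul 22, 2227: 8 days.
Total: 768 days.

768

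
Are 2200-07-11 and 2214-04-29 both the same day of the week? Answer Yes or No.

From Jul 11, 2200 to Apr 29, 2214 is 5040 days.
5040 mod 7 = 0, so they are the same weekday.
(Jul 11, 2200 is a Friday; Apr 29, 2214 is a Friday.)

Yes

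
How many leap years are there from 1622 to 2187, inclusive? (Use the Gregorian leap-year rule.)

137

Multiples of 4 in [1622,2187]: 141.
Of those, multiples of 100: 5 (not leap unless ÷400).
Multiples of 400: 1.
Leap years = 141 − 5 + 1 = 137.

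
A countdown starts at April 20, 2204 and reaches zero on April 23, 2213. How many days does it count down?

3290

Apr 20, 2204 → Apr 20, 2205: 365 days.
Apr 20, 2205 → Apr 20, 2206: 365 days.
Apr 20, 2206 → Apr 20, 2207: 365 days.
Apr 20, 2207 → Apr 20, 2208: 366 days (Feb 29, 2208 is in that span).
Apr 20, 2208 → Apr 20, 2209: 365 days.
Apr 20, 2209 → Apr 20, 2210: 365 days.
Apr 20, 2210 → Apr 20, 2211: 365 days.
Apr 20, 2211 → Apr 20, 2212: 366 days (Feb 29, 2212 is in that span).
Apr 20, 2212 → May 20, 2212: 30 days (April has 30).
May 20, 2212 → Jun 20, 2212: 31 days (May has 31).
Jun 20, 2212 → Jul 20, 2212: 30 days (June has 30).
Jul 20, 2212 → Aug 20, 2212: 31 days (July has 31).
Aug 20, 2212 → Sep 20, 2212: 31 days (August has 31).
Sep 20, 2212 → Oct 20, 2212: 30 days (September has 30).
Oct 20, 2212 → Nov 20, 2212: 31 days (October has 31).
Nov 20, 2212 → Dec 20, 2212: 30 days (November has 30).
Dec 20, 2212 → Jan 20, 2213: 31 days (December has 31).
Jan 20, 2213 → Feb 20, 2213: 31 days (January has 31).
Feb 20, 2213 → Mar 20, 2213: 28 days (February has 28).
Mar 20, 2213 → Apr 20, 2213: 31 days (March has 31).
Apr 20, 2213 → Apr 23, 2213: 3 days.
Total: 3290 days.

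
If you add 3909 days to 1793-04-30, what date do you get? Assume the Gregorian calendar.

January 13, 1804

+365 (one year) → Apr 30, 1794 (3544 left).
+365 (one year) → Apr 30, 1795 (3179 left).
+366 (one year; includes Feb 29, 1796) → Apr 30, 1796 (2813 left).
+365 (one year) → Apr 30, 1797 (2448 left).
+365 (one year) → Apr 30, 1798 (2083 left).
+365 (one year) → Apr 30, 1799 (1718 left).
+365 (one year) → Apr 30, 1800 (1353 left).
+365 (one year) → Apr 30, 1801 (988 left).
+365 (one year) → Apr 30, 1802 (623 left).
+365 (one year) → Apr 30, 1803 (258 left).
Apr has 30 days: +1 → May 1, 1803 (257 left).
May has 31 days: +31 → Jun 1, 1803 (226 left).
Jun has 30 days: +30 → Jul 1, 1803 (196 left).
Jul has 31 days: +31 → Aug 1, 1803 (165 left).
Aug has 31 days: +31 → Sep 1, 1803 (134 left).
Sep has 30 days: +30 → Oct 1, 1803 (104 left).
Oct has 31 days: +31 → Nov 1, 1803 (73 left).
Nov has 30 days: +30 → Dec 1, 1803 (43 left).
Dec has 31 days: +31 → Jan 1, 1804 (12 left).
+12 → Jan 13, 1804.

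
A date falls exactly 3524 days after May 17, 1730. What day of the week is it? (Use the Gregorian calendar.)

First find the weekday of May 17, 1730. Doomsday rule: the anchor day for the 1700s is Sunday. For year 30: 30÷12 = 2 r 6, and 6÷4 = 1, so 2+6+1 = 9.
Sunday + 9 ≡ Tuesday — that's 1730's doomsday.
In May the doomsday date is May 9.
May 17 is 8 days after May 9; 8 mod 7 = 1, so Tuesday + 1 = Wednesday.
3524 mod 7 = 3, so 3524 days after a Wednesday is Wednesday + 3 = Saturday.

Saturday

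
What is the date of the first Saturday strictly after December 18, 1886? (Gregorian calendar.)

Dec 18, 1886 is a Saturday.
From Saturday to the next Saturday is 7 days.
Dec 18, 1886 + 7 = Dec 25, 1886.

December 25, 1886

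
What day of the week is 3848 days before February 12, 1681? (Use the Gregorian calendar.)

First find the weekday of Feb 12, 1681. Doomsday rule: the anchor day for the 1600s is Tuesday. For year 81: 81÷12 = 6 r 9, and 9÷4 = 2, so 6+9+2 = 17.
Tuesday + 17 ≡ Friday — that's 1681's doomsday.
In February the doomsday date is Feb 28 (1681 is not a leap year).
Feb 12 is 16 days before Feb 28; 16 mod 7 = 2, so Friday − 2 = Wednesday.
3848 mod 7 = 5, so 3848 days before a Wednesday is Wednesday − 5 = Friday.

Friday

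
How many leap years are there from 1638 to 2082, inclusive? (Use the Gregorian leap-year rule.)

Multiples of 4 in [1638,2082]: 111.
Of those, multiples of 100: 4 (not leap unless ÷400).
Multiples of 400: 1.
Leap years = 111 − 4 + 1 = 108.

108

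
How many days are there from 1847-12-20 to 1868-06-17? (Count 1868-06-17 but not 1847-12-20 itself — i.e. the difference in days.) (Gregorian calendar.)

7485

Dec 20, 1847 → Dec 20, 1848: 366 days (Feb 29, 1848 is in that span).
Dec 20, 1848 → Dec 20, 1849: 365 days.
Dec 20, 1849 → Dec 20, 1850: 365 days.
Dec 20, 1850 → Dec 20, 1851: 365 days.
Dec 20, 1851 → Dec 20, 1852: 366 days (Feb 29, 1852 is in that span).
Dec 20, 1852 → Dec 20, 1853: 365 days.
Dec 20, 1853 → Dec 20, 1854: 365 days.
Dec 20, 1854 → Dec 20, 1855: 365 days.
Dec 20, 1855 → Dec 20, 1856: 366 days (Feb 29, 1856 is in that span).
Dec 20, 1856 → Dec 20, 1857: 365 days.
Dec 20, 1857 → Dec 20, 1858: 365 days.
Dec 20, 1858 → Dec 20, 1859: 365 days.
Dec 20, 1859 → Dec 20, 1860: 366 days (Feb 29, 1860 is in that span).
Dec 20, 1860 → Dec 20, 1861: 365 days.
Dec 20, 1861 → Dec 20, 1862: 365 days.
Dec 20, 1862 → Dec 20, 1863: 365 days.
Dec 20, 1863 → Dec 20, 1864: 366 days (Feb 29, 1864 is in that span).
Dec 20, 1864 → Dec 20, 1865: 365 days.
Dec 20, 1865 → Dec 20, 1866: 365 days.
Dec 20, 1866 → Dec 20, 1867: 365 days.
Dec 20, 1867 → Jan 20, 1868: 31 days (December has 31).
Jan 20, 1868 → Feb 20, 1868: 31 days (January has 31).
Feb 20, 1868 → Mar 20, 1868: 29 days (February has 29).
Mar 20, 1868 → Apr 20, 1868: 31 days (March has 31).
Apr 20, 1868 → May 20, 1868: 30 days (April has 30).
May 20, 1868 → Jun 17, 1868: 28 days.
Total: 7485 days.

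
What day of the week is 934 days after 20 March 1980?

Mar 20, 1980 is a Thursday.
934 mod 7 = 3, so 934 days after a Thursday is Thursday + 3 = Sunday.

Sunday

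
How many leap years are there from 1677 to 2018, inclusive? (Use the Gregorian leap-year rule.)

Multiples of 4 in [1677,2018]: 85.
Of those, multiples of 100: 4 (not leap unless ÷400).
Multiples of 400: 1.
Leap years = 85 − 4 + 1 = 82.

82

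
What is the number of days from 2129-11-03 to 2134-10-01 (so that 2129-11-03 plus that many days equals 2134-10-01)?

1793

Nov 3, 2129 → Nov 3, 2130: 365 days.
Nov 3, 2130 → Nov 3, 2131: 365 days.
Nov 3, 2131 → Nov 3, 2132: 366 days (Feb 29, 2132 is in that span).
Nov 3, 2132 → Nov 3, 2133: 365 days.
Nov 3, 2133 → Dec 3, 2133: 30 days (November has 30).
Dec 3, 2133 → Jan 3, 2134: 31 days (December has 31).
Jan 3, 2134 → Feb 3, 2134: 31 days (January has 31).
Feb 3, 2134 → Mar 3, 2134: 28 days (February has 28).
Mar 3, 2134 → Apr 3, 2134: 31 days (March has 31).
Apr 3, 2134 → May 3, 2134: 30 days (April has 30).
May 3, 2134 → Jun 3, 2134: 31 days (May has 31).
Jun 3, 2134 → Jul 3, 2134: 30 days (June has 30).
Jul 3, 2134 → Aug 3, 2134: 31 days (July has 31).
Aug 3, 2134 → Sep 3, 2134: 31 days (August has 31).
Sep 3, 2134 → Oct 1, 2134: 28 days.
Total: 1793 days.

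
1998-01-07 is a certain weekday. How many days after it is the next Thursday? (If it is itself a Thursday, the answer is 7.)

1

Jan 7, 1998 is a Wednesday.
From Wednesday to the next Thursday is 1 day.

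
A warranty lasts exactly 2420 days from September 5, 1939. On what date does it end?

+366 (one year; includes Feb 29, 1940) → Sep 5, 1940 (2054 left).
+365 (one year) → Sep 5, 1941 (1689 left).
+365 (one year) → Sep 5, 1942 (1324 left).
+365 (one year) → Sep 5, 1943 (959 left).
+366 (one year; includes Feb 29, 1944) → Sep 5, 1944 (593 left).
+365 (one year) → Sep 5, 1945 (228 left).
Sep has 30 days: +26 → Oct 1, 1945 (202 left).
Oct has 31 days: +31 → Nov 1, 1945 (171 left).
Nov has 30 days: +30 → Dec 1, 1945 (141 left).
Dec has 31 days: +31 → Jan 1, 1946 (110 left).
Jan has 31 days: +31 → Feb 1, 1946 (79 left).
Feb has 28 days: +28 → Mar 1, 1946 (51 left).
Mar has 31 days: +31 → Apr 1, 1946 (20 left).
+20 → Apr 21, 1946.

April 21, 1946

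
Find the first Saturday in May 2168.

May 1, 2168 is a Sunday.
The first Saturday is therefore May 7 (6 days later).

May 7, 2168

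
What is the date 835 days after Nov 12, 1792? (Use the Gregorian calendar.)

+365 (one year) → Nov 12, 1793 (470 left).
+365 (one year) → Nov 12, 1794 (105 left).
Nov has 30 days: +19 → Dec 1, 1794 (86 left).
Dec has 31 days: +31 → Jan 1, 1795 (55 left).
Jan has 31 days: +31 → Feb 1, 1795 (24 left).
+24 → Feb 25, 1795.

February 25, 1795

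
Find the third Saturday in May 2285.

May 16, 2285

May 1, 2285 is a Friday.
The first Saturday is therefore May 2 (1 days later).
The third Saturday is 2 + 2×7 = May 16.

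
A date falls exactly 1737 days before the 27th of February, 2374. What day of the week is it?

Tuesday

First find the weekday of Feb 27, 2374. Doomsday rule: the anchor day for the 2300s is Wednesday. For year 74: 74÷12 = 6 r 2, and 2÷4 = 0, so 6+2+0 = 8.
Wednesday + 8 ≡ Thursday — that's 2374's doomsday.
In February the doomsday date is Feb 28 (2374 is not a leap year).
Feb 27 is 1 day before Feb 28; 1 mod 7 = 1, so Thursday − 1 = Wednesday.
1737 mod 7 = 1, so 1737 days before a Wednesday is Wednesday − 1 = Tuesday.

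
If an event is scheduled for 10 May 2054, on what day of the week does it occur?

January 1, 2054 is a Thursday.
Jan 1, 2054 → Feb 1, 2054: 31 days (January has 31).
Feb 1, 2054 → Mar 1, 2054: 28 days (February has 28).
Mar 1, 2054 → Apr 1, 2054: 31 days (March has 31).
Apr 1, 2054 → May 1, 2054: 30 days (April has 30).
May 1, 2054 → May 10, 2054: 9 days.
Total: 129 days.
129 mod 7 = 3, so Thursday + 3 = Sunday.

Sunday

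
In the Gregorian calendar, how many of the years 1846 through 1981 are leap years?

33

Multiples of 4 in [1846,1981]: 34.
Of those, multiples of 100: 1 (not leap unless ÷400).
Multiples of 400: 0.
Leap years = 34 − 1 + 0 = 33.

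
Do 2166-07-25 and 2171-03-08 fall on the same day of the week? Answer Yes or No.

Yes

From Jul 25, 2166 to Mar 8, 2171 is 1687 days.
1687 mod 7 = 0, so they are the same weekday.
(Jul 25, 2166 is a Friday; Mar 8, 2171 is a Friday.)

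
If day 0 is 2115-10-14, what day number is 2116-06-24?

Oct 14, 2115 → Nov 14, 2115: 31 days (October has 31).
Nov 14, 2115 → Dec 14, 2115: 30 days (November has 30).
Dec 14, 2115 → Jan 14, 2116: 31 days (December has 31).
Jan 14, 2116 → Feb 14, 2116: 31 days (January has 31).
Feb 14, 2116 → Mar 14, 2116: 29 days (February has 29).
Mar 14, 2116 → Apr 14, 2116: 31 days (March has 31).
Apr 14, 2116 → May 14, 2116: 30 days (April has 30).
May 14, 2116 → Jun 14, 2116: 31 days (May has 31).
Jun 14, 2116 → Jun 24, 2116: 10 days.
Total: 254 days.

254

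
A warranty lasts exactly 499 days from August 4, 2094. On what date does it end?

December 16, 2095

+365 (one year) → Aug 4, 2095 (134 left).
Aug has 31 days: +28 → Sep 1, 2095 (106 left).
Sep has 30 days: +30 → Oct 1, 2095 (76 left).
Oct has 31 days: +31 → Nov 1, 2095 (45 left).
Nov has 30 days: +30 → Dec 1, 2095 (15 left).
+15 → Dec 16, 2095.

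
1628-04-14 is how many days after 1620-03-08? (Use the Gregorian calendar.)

Mar 8, 1620 → Mar 8, 1621: 365 days.
Mar 8, 1621 → Mar 8, 1622: 365 days.
Mar 8, 1622 → Mar 8, 1623: 365 days.
Mar 8, 1623 → Mar 8, 1624: 366 days (Feb 29, 1624 is in that span).
Mar 8, 1624 → Mar 8, 1625: 365 days.
Mar 8, 1625 → Mar 8, 1626: 365 days.
Mar 8, 1626 → Mar 8, 1627: 365 days.
Mar 8, 1627 → Mar 8, 1628: 366 days (Feb 29, 1628 is in that span).
Mar 8, 1628 → Apr 8, 1628: 31 days (March has 31).
Apr 8, 1628 → Apr 14, 1628: 6 days.
Total: 2959 days.

2959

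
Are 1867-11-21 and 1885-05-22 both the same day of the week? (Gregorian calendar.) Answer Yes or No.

No

From Nov 21, 1867 to May 22, 1885 is 6392 days.
6392 mod 7 = 1, so they are different weekdays.
(Nov 21, 1867 is a Thursday; May 22, 1885 is a Friday.)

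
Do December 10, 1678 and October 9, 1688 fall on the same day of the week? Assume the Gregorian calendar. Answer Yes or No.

Yes

From Dec 10, 1678 to Oct 9, 1688 is 3591 days.
3591 mod 7 = 0, so they are the same weekday.
(Dec 10, 1678 is a Saturday; Oct 9, 1688 is a Saturday.)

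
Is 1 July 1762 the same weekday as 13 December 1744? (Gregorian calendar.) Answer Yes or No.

No

From Dec 13, 1744 to Jul 1, 1762 is 6409 days.
6409 mod 7 = 4, so they are different weekdays.
(Dec 13, 1744 is a Sunday; Jul 1, 1762 is a Thursday.)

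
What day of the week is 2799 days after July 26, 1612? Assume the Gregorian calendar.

Wednesday

Jul 26, 1612 is a Thursday.
2799 mod 7 = 6, so 2799 days after a Thursday is Thursday + 6 = Wednesday.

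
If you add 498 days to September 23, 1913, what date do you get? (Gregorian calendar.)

February 3, 1915

+365 (one year) → Sep 23, 1914 (133 left).
Sep has 30 days: +8 → Oct 1, 1914 (125 left).
Oct has 31 days: +31 → Nov 1, 1914 (94 left).
Nov has 30 days: +30 → Dec 1, 1914 (64 left).
Dec has 31 days: +31 → Jan 1, 1915 (33 left).
Jan has 31 days: +31 → Feb 1, 1915 (2 left).
+2 → Feb 3, 1915.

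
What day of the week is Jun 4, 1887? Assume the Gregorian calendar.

Doomsday rule: the anchor day for the 1800s is Friday. For year 87: 87÷12 = 7 r 3, and 3÷4 = 0, so 7+3+0 = 10.
Friday + 10 ≡ Monday — that's 1887's doomsday.
In June the doomsday date is Jun 6.
Jun 4 is 2 days before Jun 6; 2 mod 7 = 2, so Monday − 2 = Saturday.

Saturday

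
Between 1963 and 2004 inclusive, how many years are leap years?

Multiples of 4 in [1963,2004]: 11.
Of those, multiples of 100: 1 (not leap unless ÷400).
Multiples of 400: 1.
Leap years = 11 − 1 + 1 = 11.

11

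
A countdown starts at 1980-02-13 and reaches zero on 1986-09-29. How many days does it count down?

Feb 13, 1980 → Feb 13, 1981: 366 days (Feb 29, 1980 is in that span).
Feb 13, 1981 → Feb 13, 1982: 365 days.
Feb 13, 1982 → Feb 13, 1983: 365 days.
Feb 13, 1983 → Feb 13, 1984: 365 days.
Feb 13, 1984 → Feb 13, 1985: 366 days (Feb 29, 1984 is in that span).
Feb 13, 1985 → Feb 13, 1986: 365 days.
Feb 13, 1986 → Mar 13, 1986: 28 days (February has 28).
Mar 13, 1986 → Apr 13, 1986: 31 days (March has 31).
Apr 13, 1986 → May 13, 1986: 30 days (April has 30).
May 13, 1986 → Jun 13, 1986: 31 days (May has 31).
Jun 13, 1986 → Jul 13, 1986: 30 days (June has 30).
Jul 13, 1986 → Aug 13, 1986: 31 days (July has 31).
Aug 13, 1986 → Sep 13, 1986: 31 days (August has 31).
Sep 13, 1986 → Sep 29, 1986: 16 days.
Total: 2420 days.

2420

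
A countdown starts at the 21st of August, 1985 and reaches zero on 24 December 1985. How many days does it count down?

Aug 21, 1985 → Sep 21, 1985: 31 days (August has 31).
Sep 21, 1985 → Oct 21, 1985: 30 days (September has 30).
Oct 21, 1985 → Nov 21, 1985: 31 days (October has 31).
Nov 21, 1985 → Dec 21, 1985: 30 days (November has 30).
Dec 21, 1985 → Dec 24, 1985: 3 days.
Total: 125 days.

125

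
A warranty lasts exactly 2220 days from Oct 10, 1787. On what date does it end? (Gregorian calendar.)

November 7, 1793

+366 (one year; includes Feb 29, 1788) → Oct 10, 1788 (1854 left).
+365 (one year) → Oct 10, 1789 (1489 left).
+365 (one year) → Oct 10, 1790 (1124 left).
+365 (one year) → Oct 10, 1791 (759 left).
+366 (one year; includes Feb 29, 1792) → Oct 10, 1792 (393 left).
Oct has 31 days: +22 → Nov 1, 1792 (371 left).
Nov has 30 days: +30 → Dec 1, 1792 (341 left).
Dec has 31 days: +31 → Jan 1, 1793 (310 left).
Jan has 31 days: +31 → Feb 1, 1793 (279 left).
Feb has 28 days: +28 → Mar 1, 1793 (251 left).
Mar has 31 days: +31 → Apr 1, 1793 (220 left).
Apr has 30 days: +30 → May 1, 1793 (190 left).
May has 31 days: +31 → Jun 1, 1793 (159 left).
Jun has 30 days: +30 → Jul 1, 1793 (129 left).
Jul has 31 days: +31 → Aug 1, 1793 (98 left).
Aug has 31 days: +31 → Sep 1, 1793 (67 left).
Sep has 30 days: +30 → Oct 1, 1793 (37 left).
Oct has 31 days: +31 → Nov 1, 1793 (6 left).
+6 → Nov 7, 1793.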